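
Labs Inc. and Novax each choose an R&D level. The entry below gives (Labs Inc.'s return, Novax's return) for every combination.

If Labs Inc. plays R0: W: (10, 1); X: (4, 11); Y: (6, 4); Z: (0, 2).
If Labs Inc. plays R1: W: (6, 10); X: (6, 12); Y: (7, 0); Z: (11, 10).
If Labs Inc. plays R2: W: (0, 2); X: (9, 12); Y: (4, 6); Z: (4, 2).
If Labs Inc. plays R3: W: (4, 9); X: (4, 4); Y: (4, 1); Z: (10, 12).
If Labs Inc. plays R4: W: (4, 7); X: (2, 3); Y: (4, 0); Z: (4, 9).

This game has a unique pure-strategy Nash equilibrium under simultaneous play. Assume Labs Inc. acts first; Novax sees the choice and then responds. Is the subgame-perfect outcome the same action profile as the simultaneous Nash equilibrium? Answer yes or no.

no

Solve by backward induction (Labs Inc. leads).
- R0: BR = X, leader payoff 4.
- R1: BR = X, leader payoff 6.
- R2: BR = X, leader payoff 9.
- R3: BR = Z, leader payoff 10.
- R4: BR = Z, leader payoff 4.
Maximizing over 4, 6, 9, 10, 4, Labs Inc. chooses R3. Subgame-perfect outcome: (R3, Z) with payoffs (10, 12).
Under simultaneous play:
Labs Inc.'s best replies: W→R0; X→R2; Y→R1; Z→R1.
Novax's best replies: R0→X; R1→X; R2→X; R3→Z; R4→Z.
The unique mutual best reply is (R2, X), giving (9, 12).
Sequential outcome (R3, Z) differs from the Nash profile (R2, X).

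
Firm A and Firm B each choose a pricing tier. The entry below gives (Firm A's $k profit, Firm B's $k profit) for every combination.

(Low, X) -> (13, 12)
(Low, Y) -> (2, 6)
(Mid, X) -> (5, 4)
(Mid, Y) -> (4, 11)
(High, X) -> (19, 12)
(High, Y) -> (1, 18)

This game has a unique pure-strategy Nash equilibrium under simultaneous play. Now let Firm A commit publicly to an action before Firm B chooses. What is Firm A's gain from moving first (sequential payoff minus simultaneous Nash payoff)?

Work backward from Firm B's decision.
- Low: Firm B compares 12, 6 and picks X; Firm A would get 13.
- Mid: Firm B compares 4, 11 and picks Y; Firm A would get 4.
- High: Firm B compares 12, 18 and picks Y; Firm A would get 1.
Among 13, 4, 1, the best is 13 at Low. Subgame-perfect outcome: (Low, X) with payoffs (13, 12).
For the simultaneous game, intersect best replies.
Firm A's best replies: X→High; Y→Mid.
Firm B's best replies: Low→X; Mid→Y; High→Y.
Only (Mid, Y) has each player best-responding; Nash payoffs (4, 11).
Firm A's commitment gain: 13 − 4 = 9.

9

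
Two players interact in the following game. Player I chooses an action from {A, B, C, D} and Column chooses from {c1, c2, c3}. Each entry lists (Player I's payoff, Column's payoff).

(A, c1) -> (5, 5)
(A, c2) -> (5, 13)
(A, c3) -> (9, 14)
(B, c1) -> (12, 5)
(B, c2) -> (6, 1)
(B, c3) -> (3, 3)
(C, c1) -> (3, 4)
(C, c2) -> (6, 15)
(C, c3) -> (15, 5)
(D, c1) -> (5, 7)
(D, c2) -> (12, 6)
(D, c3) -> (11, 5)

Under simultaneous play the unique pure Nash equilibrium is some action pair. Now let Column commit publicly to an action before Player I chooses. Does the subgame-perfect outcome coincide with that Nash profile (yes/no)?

Player I best-responds to each possible Column move:
- c1 → Player I plays B (best of 5, 12, 3, 5); Column gets 5.
- c2 → Player I plays D (best of 5, 6, 6, 12); Column gets 6.
- c3 → Player I plays C (best of 9, 3, 15, 11); Column gets 5.
Column's induced payoffs are 5, 6, 5, so Column commits to c2. Subgame-perfect outcome: (D, c2) with payoffs (12, 6).
Under simultaneous play:
Player I's best replies: c1→B; c2→D; c3→C.
Column's best replies: A→c3; B→c1; C→c2; D→c1.
The unique mutual best reply is (B, c1), giving (12, 5).
Sequential outcome (D, c2) differs from the Nash profile (B, c1).

no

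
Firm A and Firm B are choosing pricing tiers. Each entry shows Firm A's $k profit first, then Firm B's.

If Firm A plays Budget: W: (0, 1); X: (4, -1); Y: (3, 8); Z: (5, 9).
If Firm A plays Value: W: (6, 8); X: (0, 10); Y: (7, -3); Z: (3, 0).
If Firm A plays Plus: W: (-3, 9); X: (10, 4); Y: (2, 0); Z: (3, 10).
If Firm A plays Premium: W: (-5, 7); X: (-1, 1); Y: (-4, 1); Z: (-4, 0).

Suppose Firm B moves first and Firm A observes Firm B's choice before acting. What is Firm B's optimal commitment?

Backward induction with Firm B moving first.
- W → Firm A plays Value (best of 0, 6, -3, -5); Firm B gets 8.
- X → Firm A plays Plus (best of 4, 0, 10, -1); Firm B gets 4.
- Y → Firm A plays Value (best of 3, 7, 2, -4); Firm B gets -3.
- Z → Firm A plays Budget (best of 5, 3, 3, -4); Firm B gets 9.
Maximizing over 8, 4, -3, 9, Firm B chooses Z. Subgame-perfect outcome: (Budget, Z) with payoffs (5, 9).

Z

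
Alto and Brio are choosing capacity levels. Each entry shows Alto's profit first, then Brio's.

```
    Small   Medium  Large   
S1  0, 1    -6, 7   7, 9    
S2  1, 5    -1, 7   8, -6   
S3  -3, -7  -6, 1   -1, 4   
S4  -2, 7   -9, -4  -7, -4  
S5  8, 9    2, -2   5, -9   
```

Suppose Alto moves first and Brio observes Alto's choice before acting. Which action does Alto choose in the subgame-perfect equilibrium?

S5

Work backward from Brio's decision.
- S1: BR = Large, leader payoff 7.
- S2: BR = Medium, leader payoff -1.
- S3: BR = Large, leader payoff -1.
- S4: BR = Small, leader payoff -2.
- S5: BR = Small, leader payoff 8.
Maximizing over 7, -1, -1, -2, 8, Alto chooses S5. Subgame-perfect outcome: (S5, Small) with payoffs (8, 9).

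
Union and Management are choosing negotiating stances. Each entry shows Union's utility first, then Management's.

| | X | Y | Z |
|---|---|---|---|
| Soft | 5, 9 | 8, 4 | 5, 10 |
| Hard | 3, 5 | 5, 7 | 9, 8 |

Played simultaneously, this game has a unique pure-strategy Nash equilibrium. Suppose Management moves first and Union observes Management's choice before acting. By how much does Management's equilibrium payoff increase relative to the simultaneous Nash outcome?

Work backward from Union's decision.
- X: Union compares 5, 3 and picks Soft; Management would get 9.
- Y: Union compares 8, 5 and picks Soft; Management would get 4.
- Z: Union compares 5, 9 and picks Hard; Management would get 8.
Among 9, 4, 8, the best is 9 at X. Subgame-perfect outcome: (Soft, X) with payoffs (5, 9).
Under simultaneous play:
Union's best replies: X→Soft; Y→Soft; Z→Hard.
Management's best replies: Soft→Z; Hard→Z.
The unique mutual best reply is (Hard, Z), giving (9, 8).
Management's commitment gain: 9 − 8 = 1.

1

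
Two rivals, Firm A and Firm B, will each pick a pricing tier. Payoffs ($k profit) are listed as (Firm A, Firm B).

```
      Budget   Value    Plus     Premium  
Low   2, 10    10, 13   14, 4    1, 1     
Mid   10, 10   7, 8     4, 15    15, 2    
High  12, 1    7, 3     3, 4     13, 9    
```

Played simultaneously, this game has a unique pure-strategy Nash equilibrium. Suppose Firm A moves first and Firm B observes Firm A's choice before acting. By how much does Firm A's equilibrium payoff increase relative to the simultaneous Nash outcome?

Solve by backward induction (Firm A leads).
- Low → Firm B plays Value (best of 10, 13, 4, 1); Firm A gets 10.
- Mid → Firm B plays Plus (best of 10, 8, 15, 2); Firm A gets 4.
- High → Firm B plays Premium (best of 1, 3, 4, 9); Firm A gets 13.
Maximizing over 10, 4, 13, Firm A chooses High. Subgame-perfect outcome: (High, Premium) with payoffs (13, 9).
Now find the simultaneous Nash equilibrium.
Firm A's best replies: Budget→High; Value→Low; Plus→Low; Premium→Mid.
Firm B's best replies: Low→Value; Mid→Plus; High→Premium.
Only (Low, Value) has each player best-responding; Nash payoffs (10, 13).
Firm A's commitment gain: 13 − 10 = 3.

3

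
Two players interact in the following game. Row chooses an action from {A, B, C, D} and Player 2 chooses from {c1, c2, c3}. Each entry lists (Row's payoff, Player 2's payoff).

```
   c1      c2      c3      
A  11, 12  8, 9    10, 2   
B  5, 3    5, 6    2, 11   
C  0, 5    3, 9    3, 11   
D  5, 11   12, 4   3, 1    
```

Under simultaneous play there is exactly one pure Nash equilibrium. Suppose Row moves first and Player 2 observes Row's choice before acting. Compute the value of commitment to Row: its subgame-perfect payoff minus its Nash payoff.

0

Solve by backward induction (Row leads).
- A → Player 2 plays c1 (best of 12, 9, 2); Row gets 11.
- B → Player 2 plays c3 (best of 3, 6, 11); Row gets 2.
- C → Player 2 plays c3 (best of 5, 9, 11); Row gets 3.
- D → Player 2 plays c1 (best of 11, 4, 1); Row gets 5.
Row's induced payoffs are 11, 2, 3, 5, so Row commits to A. Subgame-perfect outcome: (A, c1) with payoffs (11, 12).
Under simultaneous play:
Row's best replies: c1→A; c2→D; c3→A.
Player 2's best replies: A→c1; B→c3; C→c3; D→c1.
Only (A, c1) has each player best-responding; Nash payoffs (11, 12).
Row's commitment gain: 11 − 11 = 0.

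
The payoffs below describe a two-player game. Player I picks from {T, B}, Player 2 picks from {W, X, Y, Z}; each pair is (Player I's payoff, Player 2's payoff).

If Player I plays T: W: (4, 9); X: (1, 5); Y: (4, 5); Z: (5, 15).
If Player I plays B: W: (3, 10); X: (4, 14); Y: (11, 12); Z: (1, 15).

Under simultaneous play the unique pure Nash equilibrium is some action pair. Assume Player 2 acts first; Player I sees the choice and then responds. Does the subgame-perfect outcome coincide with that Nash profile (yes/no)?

yes

Solve by backward induction (Player 2 leads).
- W: BR = T, leader payoff 9.
- X: BR = B, leader payoff 14.
- Y: BR = B, leader payoff 12.
- Z: BR = T, leader payoff 15.
Player 2's induced payoffs are 9, 14, 12, 15, so Player 2 commits to Z. Subgame-perfect outcome: (T, Z) with payoffs (5, 15).
For the simultaneous game, intersect best replies.
Player I's best replies: W→T; X→B; Y→B; Z→T.
Player 2's best replies: T→Z; B→Z.
Only (T, Z) has each player best-responding; Nash payoffs (5, 15).
Sequential outcome (T, Z) coincides with the Nash profile (T, Z).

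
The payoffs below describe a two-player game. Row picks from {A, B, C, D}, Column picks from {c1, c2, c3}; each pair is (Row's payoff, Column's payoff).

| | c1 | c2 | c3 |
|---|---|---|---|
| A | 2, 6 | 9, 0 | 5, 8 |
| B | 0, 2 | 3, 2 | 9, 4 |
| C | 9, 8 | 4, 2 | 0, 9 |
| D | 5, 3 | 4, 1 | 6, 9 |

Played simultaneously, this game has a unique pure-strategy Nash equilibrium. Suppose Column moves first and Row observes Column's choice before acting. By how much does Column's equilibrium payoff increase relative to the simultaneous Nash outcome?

Solve by backward induction (Column leads).
- c1: BR = C, leader payoff 8.
- c2: BR = A, leader payoff 0.
- c3: BR = B, leader payoff 4.
Among 8, 0, 4, the best is 8 at c1. Subgame-perfect outcome: (C, c1) with payoffs (9, 8).
For the simultaneous game, intersect best replies.
Row's best replies: c1→C; c2→A; c3→B.
Column's best replies: A→c3; B→c3; C→c3; D→c3.
The unique mutual best reply is (B, c3), giving (9, 4).
Column's commitment gain: 8 − 4 = 4.

4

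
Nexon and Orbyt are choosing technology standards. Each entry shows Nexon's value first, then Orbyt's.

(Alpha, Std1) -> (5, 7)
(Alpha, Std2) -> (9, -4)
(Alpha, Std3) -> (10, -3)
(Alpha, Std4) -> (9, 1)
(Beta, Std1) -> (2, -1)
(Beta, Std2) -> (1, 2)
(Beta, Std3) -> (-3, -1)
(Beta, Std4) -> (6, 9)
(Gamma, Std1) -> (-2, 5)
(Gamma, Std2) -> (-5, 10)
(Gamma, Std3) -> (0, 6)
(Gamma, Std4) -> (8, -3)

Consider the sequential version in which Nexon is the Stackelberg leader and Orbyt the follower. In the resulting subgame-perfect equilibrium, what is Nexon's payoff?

6

Solve by backward induction (Nexon leads).
- Alpha: Orbyt compares 7, -4, -3, 1 and picks Std1; Nexon would get 5.
- Beta: Orbyt compares -1, 2, -1, 9 and picks Std4; Nexon would get 6.
- Gamma: Orbyt compares 5, 10, 6, -3 and picks Std2; Nexon would get -5.
Maximizing over 5, 6, -5, Nexon chooses Beta. Subgame-perfect outcome: (Beta, Std4) with payoffs (6, 9).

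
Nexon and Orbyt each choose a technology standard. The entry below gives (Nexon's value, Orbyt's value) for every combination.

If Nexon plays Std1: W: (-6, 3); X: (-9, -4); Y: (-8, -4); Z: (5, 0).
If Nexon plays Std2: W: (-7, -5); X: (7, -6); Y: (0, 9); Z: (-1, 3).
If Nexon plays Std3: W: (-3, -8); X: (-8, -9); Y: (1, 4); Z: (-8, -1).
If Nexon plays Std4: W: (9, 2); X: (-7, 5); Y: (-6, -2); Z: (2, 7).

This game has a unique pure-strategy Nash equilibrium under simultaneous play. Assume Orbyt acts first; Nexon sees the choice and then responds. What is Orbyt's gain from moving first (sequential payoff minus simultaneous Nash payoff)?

Work backward from Nexon's decision.
- W: BR = Std4, leader payoff 2.
- X: BR = Std2, leader payoff -6.
- Y: BR = Std3, leader payoff 4.
- Z: BR = Std1, leader payoff 0.
Among 2, -6, 4, 0, the best is 4 at Y. Subgame-perfect outcome: (Std3, Y) with payoffs (1, 4).
Now find the simultaneous Nash equilibrium.
Nexon's best replies: W→Std4; X→Std2; Y→Std3; Z→Std1.
Orbyt's best replies: Std1→W; Std2→Y; Std3→Y; Std4→Z.
The unique mutual best reply is (Std3, Y), giving (1, 4).
Orbyt's commitment gain: 4 − 4 = 0.

0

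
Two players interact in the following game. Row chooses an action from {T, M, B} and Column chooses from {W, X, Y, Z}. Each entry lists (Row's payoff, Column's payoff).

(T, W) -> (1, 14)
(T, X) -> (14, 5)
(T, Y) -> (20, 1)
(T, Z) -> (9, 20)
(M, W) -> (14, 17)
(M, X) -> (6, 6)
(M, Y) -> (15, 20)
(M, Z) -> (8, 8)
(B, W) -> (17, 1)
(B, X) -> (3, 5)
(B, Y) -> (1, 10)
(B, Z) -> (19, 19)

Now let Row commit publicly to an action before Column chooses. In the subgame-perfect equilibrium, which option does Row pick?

B

Work backward from Column's decision.
- T → Column plays Z (best of 14, 5, 1, 20); Row gets 9.
- M → Column plays Y (best of 17, 6, 20, 8); Row gets 15.
- B → Column plays Z (best of 1, 5, 10, 19); Row gets 19.
Row's induced payoffs are 9, 15, 19, so Row commits to B. Subgame-perfect outcome: (B, Z) with payoffs (19, 19).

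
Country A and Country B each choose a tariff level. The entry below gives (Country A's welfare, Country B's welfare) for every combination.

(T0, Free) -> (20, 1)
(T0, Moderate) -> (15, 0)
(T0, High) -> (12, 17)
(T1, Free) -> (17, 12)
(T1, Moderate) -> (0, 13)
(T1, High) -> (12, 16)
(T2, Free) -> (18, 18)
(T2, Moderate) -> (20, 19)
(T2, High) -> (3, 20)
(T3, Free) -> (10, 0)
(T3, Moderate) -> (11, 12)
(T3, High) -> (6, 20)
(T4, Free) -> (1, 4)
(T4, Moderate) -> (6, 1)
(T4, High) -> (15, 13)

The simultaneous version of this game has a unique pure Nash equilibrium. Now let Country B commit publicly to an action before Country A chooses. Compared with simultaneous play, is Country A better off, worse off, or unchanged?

better off

Solve by backward induction (Country B leads).
- Free: Country A compares 20, 17, 18, 10, 1 and picks T0; Country B would get 1.
- Moderate: Country A compares 15, 0, 20, 11, 6 and picks T2; Country B would get 19.
- High: Country A compares 12, 12, 3, 6, 15 and picks T4; Country B would get 13.
Maximizing over 1, 19, 13, Country B chooses Moderate. Subgame-perfect outcome: (T2, Moderate) with payoffs (20, 19).
For the simultaneous game, intersect best replies.
Country A's best replies: Free→T0; Moderate→T2; High→T4.
Country B's best replies: T0→High; T1→High; T2→High; T3→High; T4→High.
Only (T4, High) has each player best-responding; Nash payoffs (15, 13).
Country A earns 20 sequentially versus 15 at the Nash outcome: better off.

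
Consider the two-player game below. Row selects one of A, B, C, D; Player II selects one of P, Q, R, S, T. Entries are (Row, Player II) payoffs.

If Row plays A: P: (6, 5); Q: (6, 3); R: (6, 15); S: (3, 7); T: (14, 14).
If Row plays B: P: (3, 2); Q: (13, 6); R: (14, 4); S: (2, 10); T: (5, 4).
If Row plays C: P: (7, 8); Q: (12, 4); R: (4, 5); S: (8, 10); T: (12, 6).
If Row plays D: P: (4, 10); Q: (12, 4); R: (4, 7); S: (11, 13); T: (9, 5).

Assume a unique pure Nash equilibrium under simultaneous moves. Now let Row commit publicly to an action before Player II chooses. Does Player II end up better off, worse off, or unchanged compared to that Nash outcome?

unchanged

Work backward from Player II's decision.
- A → Player II plays R (best of 5, 3, 15, 7, 14); Row gets 6.
- B → Player II plays S (best of 2, 6, 4, 10, 4); Row gets 2.
- C → Player II plays S (best of 8, 4, 5, 10, 6); Row gets 8.
- D → Player II plays S (best of 10, 4, 7, 13, 5); Row gets 11.
Row's induced payoffs are 6, 2, 8, 11, so Row commits to D. Subgame-perfect outcome: (D, S) with payoffs (11, 13).
For the simultaneous game, intersect best replies.
Row's best replies: P→C; Q→B; R→B; S→D; T→A.
Player II's best replies: A→R; B→S; C→S; D→S.
Only (D, S) has each player best-responding; Nash payoffs (11, 13).
Player II earns 13 sequentially versus 13 at the Nash outcome: unchanged.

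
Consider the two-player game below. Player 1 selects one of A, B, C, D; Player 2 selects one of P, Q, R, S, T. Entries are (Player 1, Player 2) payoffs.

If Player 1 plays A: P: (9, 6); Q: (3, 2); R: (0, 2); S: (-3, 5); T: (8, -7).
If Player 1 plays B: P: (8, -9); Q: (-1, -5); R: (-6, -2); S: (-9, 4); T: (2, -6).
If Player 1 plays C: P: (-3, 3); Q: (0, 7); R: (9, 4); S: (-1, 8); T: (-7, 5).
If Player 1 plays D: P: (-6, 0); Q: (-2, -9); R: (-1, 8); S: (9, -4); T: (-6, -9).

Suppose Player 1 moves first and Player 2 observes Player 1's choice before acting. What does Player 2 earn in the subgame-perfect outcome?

6

Player 2 best-responds to each possible Player 1 move:
- A: BR = P, leader payoff 9.
- B: BR = S, leader payoff -9.
- C: BR = S, leader payoff -1.
- D: BR = R, leader payoff -1.
Maximizing over 9, -9, -1, -1, Player 1 chooses A. Subgame-perfect outcome: (A, P) with payoffs (9, 6).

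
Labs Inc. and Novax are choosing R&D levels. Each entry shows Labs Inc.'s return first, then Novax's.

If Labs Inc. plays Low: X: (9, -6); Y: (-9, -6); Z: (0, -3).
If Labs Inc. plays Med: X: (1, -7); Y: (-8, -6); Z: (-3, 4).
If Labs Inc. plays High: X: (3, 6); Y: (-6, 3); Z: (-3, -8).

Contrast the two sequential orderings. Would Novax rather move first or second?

second

If Labs Inc. leads: Novax's best replies are Low→Z, Med→Z, High→X; Labs Inc.'s induced payoffs 0, -3, 3; outcome (High, X), payoffs (3, 6).
If Novax leads: Labs Inc.'s best replies are X→Low, Y→High, Z→Low; Novax's induced payoffs -6, 3, -3; outcome (High, Y), payoffs (-6, 3).
Novax gets 3 moving first and 6 moving second, so Novax prefers to move second.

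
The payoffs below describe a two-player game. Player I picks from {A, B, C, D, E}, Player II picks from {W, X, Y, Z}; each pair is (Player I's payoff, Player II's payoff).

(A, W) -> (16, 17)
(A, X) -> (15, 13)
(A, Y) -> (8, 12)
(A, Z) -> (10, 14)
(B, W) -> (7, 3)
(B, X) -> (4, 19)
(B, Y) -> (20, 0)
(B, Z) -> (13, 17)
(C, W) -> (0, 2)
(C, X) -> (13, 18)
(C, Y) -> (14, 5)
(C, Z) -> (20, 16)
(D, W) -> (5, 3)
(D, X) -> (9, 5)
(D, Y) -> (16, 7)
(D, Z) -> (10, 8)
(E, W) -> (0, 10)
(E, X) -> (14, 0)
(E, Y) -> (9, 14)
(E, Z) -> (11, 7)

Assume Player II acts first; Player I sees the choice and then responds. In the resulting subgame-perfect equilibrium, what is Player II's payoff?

Solve by backward induction (Player II leads).
- W: BR = A, leader payoff 17.
- X: BR = A, leader payoff 13.
- Y: BR = B, leader payoff 0.
- Z: BR = C, leader payoff 16.
Player II's induced payoffs are 17, 13, 0, 16, so Player II commits to W. Subgame-perfect outcome: (A, W) with payoffs (16, 17).

17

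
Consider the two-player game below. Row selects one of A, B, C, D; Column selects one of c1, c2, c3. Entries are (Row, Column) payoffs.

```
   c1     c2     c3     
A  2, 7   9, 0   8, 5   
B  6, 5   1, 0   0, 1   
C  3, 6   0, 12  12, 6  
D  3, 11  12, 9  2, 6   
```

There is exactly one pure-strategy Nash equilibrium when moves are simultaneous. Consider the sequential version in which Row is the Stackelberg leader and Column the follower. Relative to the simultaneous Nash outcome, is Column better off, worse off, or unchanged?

unchanged

Column best-responds to each possible Row move:
- A: BR = c1, leader payoff 2.
- B: BR = c1, leader payoff 6.
- C: BR = c2, leader payoff 0.
- D: BR = c1, leader payoff 3.
Row's induced payoffs are 2, 6, 0, 3, so Row commits to B. Subgame-perfect outcome: (B, c1) with payoffs (6, 5).
For the simultaneous game, intersect best replies.
Row's best replies: c1→B; c2→D; c3→C.
Column's best replies: A→c1; B→c1; C→c2; D→c1.
The unique mutual best reply is (B, c1), giving (6, 5).
Column earns 5 sequentially versus 5 at the Nash outcome: unchanged.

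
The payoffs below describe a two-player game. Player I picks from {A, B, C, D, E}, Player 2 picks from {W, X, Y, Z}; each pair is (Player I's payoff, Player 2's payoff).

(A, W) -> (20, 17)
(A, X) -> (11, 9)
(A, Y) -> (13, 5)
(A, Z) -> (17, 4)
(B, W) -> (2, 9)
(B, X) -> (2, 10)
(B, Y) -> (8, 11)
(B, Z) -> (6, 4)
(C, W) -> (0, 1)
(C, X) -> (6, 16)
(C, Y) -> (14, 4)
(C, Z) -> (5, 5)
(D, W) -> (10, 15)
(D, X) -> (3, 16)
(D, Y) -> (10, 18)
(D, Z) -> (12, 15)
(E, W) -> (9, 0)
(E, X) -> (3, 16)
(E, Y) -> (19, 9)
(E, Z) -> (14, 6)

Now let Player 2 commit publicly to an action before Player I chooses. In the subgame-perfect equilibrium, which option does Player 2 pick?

W

Player I best-responds to each possible Player 2 move:
- W → Player I plays A (best of 20, 2, 0, 10, 9); Player 2 gets 17.
- X → Player I plays A (best of 11, 2, 6, 3, 3); Player 2 gets 9.
- Y → Player I plays E (best of 13, 8, 14, 10, 19); Player 2 gets 9.
- Z → Player I plays A (best of 17, 6, 5, 12, 14); Player 2 gets 4.
Player 2's induced payoffs are 17, 9, 9, 4, so Player 2 commits to W. Subgame-perfect outcome: (A, W) with payoffs (20, 17).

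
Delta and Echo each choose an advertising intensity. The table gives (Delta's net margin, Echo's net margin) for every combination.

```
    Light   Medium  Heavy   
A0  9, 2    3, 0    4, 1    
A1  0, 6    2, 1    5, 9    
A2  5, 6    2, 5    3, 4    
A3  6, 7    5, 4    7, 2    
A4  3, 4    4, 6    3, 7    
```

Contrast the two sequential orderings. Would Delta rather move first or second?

first

If Delta leads: Echo's best replies are A0→Light, A1→Heavy, A2→Light, A3→Light, A4→Heavy; Delta's induced payoffs 9, 5, 5, 6, 3; outcome (A0, Light), payoffs (9, 2).
If Echo leads: Delta's best replies are Light→A0, Medium→A3, Heavy→A3; Echo's induced payoffs 2, 4, 2; outcome (A3, Medium), payoffs (5, 4).
Delta gets 9 moving first and 5 moving second, so Delta prefers to move first.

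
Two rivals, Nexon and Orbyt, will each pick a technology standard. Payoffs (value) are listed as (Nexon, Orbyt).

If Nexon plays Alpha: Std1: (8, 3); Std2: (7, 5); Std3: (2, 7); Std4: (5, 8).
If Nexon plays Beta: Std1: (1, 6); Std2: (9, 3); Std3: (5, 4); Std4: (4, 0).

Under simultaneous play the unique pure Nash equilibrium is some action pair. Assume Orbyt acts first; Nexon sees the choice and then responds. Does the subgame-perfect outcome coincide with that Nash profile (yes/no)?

Backward induction with Orbyt moving first.
- Std1 → Nexon plays Alpha (best of 8, 1); Orbyt gets 3.
- Std2 → Nexon plays Beta (best of 7, 9); Orbyt gets 3.
- Std3 → Nexon plays Beta (best of 2, 5); Orbyt gets 4.
- Std4 → Nexon plays Alpha (best of 5, 4); Orbyt gets 8.
Maximizing over 3, 3, 4, 8, Orbyt chooses Std4. Subgame-perfect outcome: (Alpha, Std4) with payoffs (5, 8).
Under simultaneous play:
Nexon's best replies: Std1→Alpha; Std2→Beta; Std3→Beta; Std4→Alpha.
Orbyt's best replies: Alpha→Std4; Beta→Std1.
Only (Alpha, Std4) has each player best-responding; Nash payoffs (5, 8).
Sequential outcome (Alpha, Std4) coincides with the Nash profile (Alpha, Std4).

yes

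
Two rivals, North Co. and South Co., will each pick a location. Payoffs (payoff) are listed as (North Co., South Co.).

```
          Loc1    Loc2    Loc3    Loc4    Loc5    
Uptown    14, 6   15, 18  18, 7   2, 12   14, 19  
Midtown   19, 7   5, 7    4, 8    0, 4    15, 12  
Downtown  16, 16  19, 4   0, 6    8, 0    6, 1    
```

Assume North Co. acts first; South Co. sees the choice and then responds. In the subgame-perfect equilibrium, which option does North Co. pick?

Downtown

South Co. best-responds to each possible North Co. move:
- Uptown: BR = Loc5, leader payoff 14.
- Midtown: BR = Loc5, leader payoff 15.
- Downtown: BR = Loc1, leader payoff 16.
Among 14, 15, 16, the best is 16 at Downtown. Subgame-perfect outcome: (Downtown, Loc1) with payoffs (16, 16).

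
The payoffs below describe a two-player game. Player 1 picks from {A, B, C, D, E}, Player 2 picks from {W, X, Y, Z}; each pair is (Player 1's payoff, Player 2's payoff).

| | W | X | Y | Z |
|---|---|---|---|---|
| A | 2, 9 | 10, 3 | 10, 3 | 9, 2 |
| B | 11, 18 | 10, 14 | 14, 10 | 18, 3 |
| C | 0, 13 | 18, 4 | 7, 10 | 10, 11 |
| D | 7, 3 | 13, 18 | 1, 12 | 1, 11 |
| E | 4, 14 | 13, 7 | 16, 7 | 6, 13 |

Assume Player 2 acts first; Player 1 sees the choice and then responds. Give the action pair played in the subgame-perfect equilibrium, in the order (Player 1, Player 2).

(B, W)

Work backward from Player 1's decision.
- W → Player 1 plays B (best of 2, 11, 0, 7, 4); Player 2 gets 18.
- X → Player 1 plays C (best of 10, 10, 18, 13, 13); Player 2 gets 4.
- Y → Player 1 plays E (best of 10, 14, 7, 1, 16); Player 2 gets 7.
- Z → Player 1 plays B (best of 9, 18, 10, 1, 6); Player 2 gets 3.
Player 2's induced payoffs are 18, 4, 7, 3, so Player 2 commits to W. Subgame-perfect outcome: (B, W) with payoffs (11, 18).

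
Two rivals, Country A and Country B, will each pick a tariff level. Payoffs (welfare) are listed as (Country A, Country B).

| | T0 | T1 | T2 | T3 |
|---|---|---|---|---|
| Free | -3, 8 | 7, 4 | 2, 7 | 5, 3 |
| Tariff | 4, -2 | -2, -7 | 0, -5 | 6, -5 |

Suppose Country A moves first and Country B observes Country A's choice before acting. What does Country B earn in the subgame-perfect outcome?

-2

Backward induction with Country A moving first.
- Free: Country B compares 8, 4, 7, 3 and picks T0; Country A would get -3.
- Tariff: Country B compares -2, -7, -5, -5 and picks T0; Country A would get 4.
Country A's induced payoffs are -3, 4, so Country A commits to Tariff. Subgame-perfect outcome: (Tariff, T0) with payoffs (4, -2).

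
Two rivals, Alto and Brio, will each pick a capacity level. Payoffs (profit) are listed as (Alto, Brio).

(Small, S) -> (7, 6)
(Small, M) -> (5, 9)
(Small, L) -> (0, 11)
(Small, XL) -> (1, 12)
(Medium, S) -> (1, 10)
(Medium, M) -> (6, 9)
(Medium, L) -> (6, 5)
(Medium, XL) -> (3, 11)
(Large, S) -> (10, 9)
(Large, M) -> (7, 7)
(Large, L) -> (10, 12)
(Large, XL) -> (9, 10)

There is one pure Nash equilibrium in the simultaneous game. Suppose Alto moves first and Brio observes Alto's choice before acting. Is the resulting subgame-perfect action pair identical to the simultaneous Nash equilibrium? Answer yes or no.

yes

Brio best-responds to each possible Alto move:
- Small: Brio compares 6, 9, 11, 12 and picks XL; Alto would get 1.
- Medium: Brio compares 10, 9, 5, 11 and picks XL; Alto would get 3.
- Large: Brio compares 9, 7, 12, 10 and picks L; Alto would get 10.
Maximizing over 1, 3, 10, Alto chooses Large. Subgame-perfect outcome: (Large, L) with payoffs (10, 12).
Now find the simultaneous Nash equilibrium.
Alto's best replies: S→Large; M→Large; L→Large; XL→Large.
Brio's best replies: Small→XL; Medium→XL; Large→L.
The unique mutual best reply is (Large, L), giving (10, 12).
Sequential outcome (Large, L) coincides with the Nash profile (Large, L).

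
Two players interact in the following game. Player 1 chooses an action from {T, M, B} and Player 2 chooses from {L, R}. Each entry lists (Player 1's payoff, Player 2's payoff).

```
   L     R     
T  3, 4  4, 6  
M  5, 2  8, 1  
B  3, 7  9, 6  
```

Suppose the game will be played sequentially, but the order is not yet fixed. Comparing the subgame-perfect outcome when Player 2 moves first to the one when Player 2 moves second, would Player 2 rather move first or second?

first

If Player 1 leads: Player 2's best replies are T→R, M→L, B→L; Player 1's induced payoffs 4, 5, 3; outcome (M, L), payoffs (5, 2).
If Player 2 leads: Player 1's best replies are L→M, R→B; Player 2's induced payoffs 2, 6; outcome (B, R), payoffs (9, 6).
Player 2 gets 6 moving first and 2 moving second, so Player 2 prefers to move first.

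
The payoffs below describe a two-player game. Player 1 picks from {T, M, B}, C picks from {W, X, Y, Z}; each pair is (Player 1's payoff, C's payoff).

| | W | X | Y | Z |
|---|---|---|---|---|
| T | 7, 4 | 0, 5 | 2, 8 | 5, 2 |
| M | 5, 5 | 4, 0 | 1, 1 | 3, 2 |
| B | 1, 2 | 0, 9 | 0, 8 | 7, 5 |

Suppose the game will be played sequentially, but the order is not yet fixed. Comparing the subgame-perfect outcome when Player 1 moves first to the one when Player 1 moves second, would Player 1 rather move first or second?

first

If Player 1 leads: C's best replies are T→Y, M→W, B→X; Player 1's induced payoffs 2, 5, 0; outcome (M, W), payoffs (5, 5).
If C leads: Player 1's best replies are W→T, X→M, Y→T, Z→B; C's induced payoffs 4, 0, 8, 5; outcome (T, Y), payoffs (2, 8).
Player 1 gets 5 moving first and 2 moving second, so Player 1 prefers to move first.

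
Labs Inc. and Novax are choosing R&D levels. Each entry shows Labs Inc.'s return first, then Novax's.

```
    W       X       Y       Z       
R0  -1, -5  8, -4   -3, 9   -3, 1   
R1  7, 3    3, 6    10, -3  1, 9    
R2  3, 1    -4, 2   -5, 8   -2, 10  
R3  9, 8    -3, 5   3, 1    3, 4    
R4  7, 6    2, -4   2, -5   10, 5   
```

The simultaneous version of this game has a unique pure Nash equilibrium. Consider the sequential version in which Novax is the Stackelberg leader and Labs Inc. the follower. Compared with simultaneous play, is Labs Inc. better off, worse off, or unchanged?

Backward induction with Novax moving first.
- W → Labs Inc. plays R3 (best of -1, 7, 3, 9, 7); Novax gets 8.
- X → Labs Inc. plays R0 (best of 8, 3, -4, -3, 2); Novax gets -4.
- Y → Labs Inc. plays R1 (best of -3, 10, -5, 3, 2); Novax gets -3.
- Z → Labs Inc. plays R4 (best of -3, 1, -2, 3, 10); Novax gets 5.
Maximizing over 8, -4, -3, 5, Novax chooses W. Subgame-perfect outcome: (R3, W) with payoffs (9, 8).
Now find the simultaneous Nash equilibrium.
Labs Inc.'s best replies: W→R3; X→R0; Y→R1; Z→R4.
Novax's best replies: R0→Y; R1→Z; R2→Z; R3→W; R4→W.
The unique mutual best reply is (R3, W), giving (9, 8).
Labs Inc. earns 9 sequentially versus 9 at the Nash outcome: unchanged.

unchanged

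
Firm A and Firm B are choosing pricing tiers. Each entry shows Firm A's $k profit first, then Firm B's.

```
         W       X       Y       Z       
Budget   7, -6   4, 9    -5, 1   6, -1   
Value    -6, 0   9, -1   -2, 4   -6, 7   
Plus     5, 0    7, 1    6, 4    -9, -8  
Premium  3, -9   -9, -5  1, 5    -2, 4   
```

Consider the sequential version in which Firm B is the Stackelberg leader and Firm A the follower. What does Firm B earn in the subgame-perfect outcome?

4

Work backward from Firm A's decision.
- W: BR = Budget, leader payoff -6.
- X: BR = Value, leader payoff -1.
- Y: BR = Plus, leader payoff 4.
- Z: BR = Budget, leader payoff -1.
Firm B's induced payoffs are -6, -1, 4, -1, so Firm B commits to Y. Subgame-perfect outcome: (Plus, Y) with payoffs (6, 4).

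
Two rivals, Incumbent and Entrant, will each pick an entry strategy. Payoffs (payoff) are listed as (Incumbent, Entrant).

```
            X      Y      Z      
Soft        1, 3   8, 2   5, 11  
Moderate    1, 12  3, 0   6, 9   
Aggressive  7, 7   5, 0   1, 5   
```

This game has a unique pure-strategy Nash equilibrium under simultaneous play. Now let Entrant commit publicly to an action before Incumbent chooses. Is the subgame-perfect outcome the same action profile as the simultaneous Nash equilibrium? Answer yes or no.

no

Work backward from Incumbent's decision.
- X: Incumbent compares 1, 1, 7 and picks Aggressive; Entrant would get 7.
- Y: Incumbent compares 8, 3, 5 and picks Soft; Entrant would get 2.
- Z: Incumbent compares 5, 6, 1 and picks Moderate; Entrant would get 9.
Entrant's induced payoffs are 7, 2, 9, so Entrant commits to Z. Subgame-perfect outcome: (Moderate, Z) with payoffs (6, 9).
Under simultaneous play:
Incumbent's best replies: X→Aggressive; Y→Soft; Z→Moderate.
Entrant's best replies: Soft→Z; Moderate→X; Aggressive→X.
The unique mutual best reply is (Aggressive, X), giving (7, 7).
Sequential outcome (Moderate, Z) differs from the Nash profile (Aggressive, X).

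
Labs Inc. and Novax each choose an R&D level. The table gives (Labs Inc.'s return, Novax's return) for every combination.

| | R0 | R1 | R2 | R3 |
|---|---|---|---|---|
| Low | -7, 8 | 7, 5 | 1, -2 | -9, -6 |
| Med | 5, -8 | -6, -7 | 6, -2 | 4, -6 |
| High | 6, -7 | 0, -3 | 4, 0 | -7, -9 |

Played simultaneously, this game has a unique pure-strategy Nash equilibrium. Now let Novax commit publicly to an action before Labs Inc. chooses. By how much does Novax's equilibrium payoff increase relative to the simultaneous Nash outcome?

7

Work backward from Labs Inc.'s decision.
- R0: BR = High, leader payoff -7.
- R1: BR = Low, leader payoff 5.
- R2: BR = Med, leader payoff -2.
- R3: BR = Med, leader payoff -6.
Among -7, 5, -2, -6, the best is 5 at R1. Subgame-perfect outcome: (Low, R1) with payoffs (7, 5).
For the simultaneous game, intersect best replies.
Labs Inc.'s best replies: R0→High; R1→Low; R2→Med; R3→Med.
Novax's best replies: Low→R0; Med→R2; High→R2.
Only (Med, R2) has each player best-responding; Nash payoffs (6, -2).
Novax's commitment gain: 5 − -2 = 7.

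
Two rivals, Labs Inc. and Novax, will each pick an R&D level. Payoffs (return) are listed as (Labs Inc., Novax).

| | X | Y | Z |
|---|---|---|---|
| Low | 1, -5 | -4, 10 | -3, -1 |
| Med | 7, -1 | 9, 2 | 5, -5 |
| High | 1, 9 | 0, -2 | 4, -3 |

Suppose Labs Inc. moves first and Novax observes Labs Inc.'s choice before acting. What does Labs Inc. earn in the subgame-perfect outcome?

9

Novax best-responds to each possible Labs Inc. move:
- Low → Novax plays Y (best of -5, 10, -1); Labs Inc. gets -4.
- Med → Novax plays Y (best of -1, 2, -5); Labs Inc. gets 9.
- High → Novax plays X (best of 9, -2, -3); Labs Inc. gets 1.
Among -4, 9, 1, the best is 9 at Med. Subgame-perfect outcome: (Med, Y) with payoffs (9, 2).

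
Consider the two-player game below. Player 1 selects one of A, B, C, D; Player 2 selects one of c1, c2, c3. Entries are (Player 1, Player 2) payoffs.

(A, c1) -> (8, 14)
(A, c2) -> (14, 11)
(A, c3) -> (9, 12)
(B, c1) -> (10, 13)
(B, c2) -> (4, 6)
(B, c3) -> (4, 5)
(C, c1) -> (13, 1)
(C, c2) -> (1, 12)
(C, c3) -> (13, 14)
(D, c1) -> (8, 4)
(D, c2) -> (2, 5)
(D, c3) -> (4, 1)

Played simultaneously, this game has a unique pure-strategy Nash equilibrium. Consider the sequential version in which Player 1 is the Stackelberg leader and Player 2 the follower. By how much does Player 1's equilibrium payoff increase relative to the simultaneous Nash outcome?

0

Work backward from Player 2's decision.
- A → Player 2 plays c1 (best of 14, 11, 12); Player 1 gets 8.
- B → Player 2 plays c1 (best of 13, 6, 5); Player 1 gets 10.
- C → Player 2 plays c3 (best of 1, 12, 14); Player 1 gets 13.
- D → Player 2 plays c2 (best of 4, 5, 1); Player 1 gets 2.
Maximizing over 8, 10, 13, 2, Player 1 chooses C. Subgame-perfect outcome: (C, c3) with payoffs (13, 14).
Now find the simultaneous Nash equilibrium.
Player 1's best replies: c1→C; c2→A; c3→C.
Player 2's best replies: A→c1; B→c1; C→c3; D→c2.
Only (C, c3) has each player best-responding; Nash payoffs (13, 14).
Player 1's commitment gain: 13 − 13 = 0.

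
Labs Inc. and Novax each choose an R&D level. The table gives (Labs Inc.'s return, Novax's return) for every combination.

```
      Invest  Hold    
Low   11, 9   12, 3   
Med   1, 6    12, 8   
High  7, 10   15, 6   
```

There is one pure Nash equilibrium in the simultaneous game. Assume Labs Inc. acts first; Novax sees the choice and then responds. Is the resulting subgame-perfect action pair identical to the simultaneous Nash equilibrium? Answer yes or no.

Solve by backward induction (Labs Inc. leads).
- Low: Novax compares 9, 3 and picks Invest; Labs Inc. would get 11.
- Med: Novax compares 6, 8 and picks Hold; Labs Inc. would get 12.
- High: Novax compares 10, 6 and picks Invest; Labs Inc. would get 7.
Among 11, 12, 7, the best is 12 at Med. Subgame-perfect outcome: (Med, Hold) with payoffs (12, 8).
Now find the simultaneous Nash equilibrium.
Labs Inc.'s best replies: Invest→Low; Hold→High.
Novax's best replies: Low→Invest; Med→Hold; High→Invest.
The unique mutual best reply is (Low, Invest), giving (11, 9).
Sequential outcome (Med, Hold) differs from the Nash profile (Low, Invest).

no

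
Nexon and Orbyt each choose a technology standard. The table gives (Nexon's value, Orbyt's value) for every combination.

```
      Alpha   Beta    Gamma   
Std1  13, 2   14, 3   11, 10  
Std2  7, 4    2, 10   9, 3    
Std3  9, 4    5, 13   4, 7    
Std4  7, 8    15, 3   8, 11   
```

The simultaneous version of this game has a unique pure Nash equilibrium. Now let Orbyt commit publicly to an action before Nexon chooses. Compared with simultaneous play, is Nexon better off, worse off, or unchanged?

Nexon best-responds to each possible Orbyt move:
- Alpha: BR = Std1, leader payoff 2.
- Beta: BR = Std4, leader payoff 3.
- Gamma: BR = Std1, leader payoff 10.
Maximizing over 2, 3, 10, Orbyt chooses Gamma. Subgame-perfect outcome: (Std1, Gamma) with payoffs (11, 10).
For the simultaneous game, intersect best replies.
Nexon's best replies: Alpha→Std1; Beta→Std4; Gamma→Std1.
Orbyt's best replies: Std1→Gamma; Std2→Beta; Std3→Beta; Std4→Gamma.
The unique mutual best reply is (Std1, Gamma), giving (11, 10).
Nexon earns 11 sequentially versus 11 at the Nash outcome: unchanged.

unchanged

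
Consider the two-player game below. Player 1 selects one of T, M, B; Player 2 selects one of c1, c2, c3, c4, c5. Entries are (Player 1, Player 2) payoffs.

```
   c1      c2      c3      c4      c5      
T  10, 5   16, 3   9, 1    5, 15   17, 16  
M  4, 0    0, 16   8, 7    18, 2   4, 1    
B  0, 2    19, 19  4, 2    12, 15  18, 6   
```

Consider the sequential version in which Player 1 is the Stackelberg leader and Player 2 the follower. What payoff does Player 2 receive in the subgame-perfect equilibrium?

Backward induction with Player 1 moving first.
- T: Player 2 compares 5, 3, 1, 15, 16 and picks c5; Player 1 would get 17.
- M: Player 2 compares 0, 16, 7, 2, 1 and picks c2; Player 1 would get 0.
- B: Player 2 compares 2, 19, 2, 15, 6 and picks c2; Player 1 would get 19.
Maximizing over 17, 0, 19, Player 1 chooses B. Subgame-perfect outcome: (B, c2) with payoffs (19, 19).

19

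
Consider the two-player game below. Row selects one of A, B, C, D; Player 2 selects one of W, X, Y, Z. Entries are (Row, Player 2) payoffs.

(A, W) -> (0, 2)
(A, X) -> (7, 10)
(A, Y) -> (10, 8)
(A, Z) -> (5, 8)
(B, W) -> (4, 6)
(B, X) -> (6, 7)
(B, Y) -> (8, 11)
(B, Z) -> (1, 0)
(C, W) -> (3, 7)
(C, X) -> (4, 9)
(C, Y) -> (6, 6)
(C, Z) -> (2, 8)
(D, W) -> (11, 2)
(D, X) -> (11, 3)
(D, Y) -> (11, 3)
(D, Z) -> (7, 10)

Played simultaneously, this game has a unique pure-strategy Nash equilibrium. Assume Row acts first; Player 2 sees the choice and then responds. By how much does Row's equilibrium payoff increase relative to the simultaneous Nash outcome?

1

Solve by backward induction (Row leads).
- A → Player 2 plays X (best of 2, 10, 8, 8); Row gets 7.
- B → Player 2 plays Y (best of 6, 7, 11, 0); Row gets 8.
- C → Player 2 plays X (best of 7, 9, 6, 8); Row gets 4.
- D → Player 2 plays Z (best of 2, 3, 3, 10); Row gets 7.
Among 7, 8, 4, 7, the best is 8 at B. Subgame-perfect outcome: (B, Y) with payoffs (8, 11).
Now find the simultaneous Nash equilibrium.
Row's best replies: W→D; X→D; Y→D; Z→D.
Player 2's best replies: A→X; B→Y; C→X; D→Z.
The unique mutual best reply is (D, Z), giving (7, 10).
Row's commitment gain: 8 − 7 = 1.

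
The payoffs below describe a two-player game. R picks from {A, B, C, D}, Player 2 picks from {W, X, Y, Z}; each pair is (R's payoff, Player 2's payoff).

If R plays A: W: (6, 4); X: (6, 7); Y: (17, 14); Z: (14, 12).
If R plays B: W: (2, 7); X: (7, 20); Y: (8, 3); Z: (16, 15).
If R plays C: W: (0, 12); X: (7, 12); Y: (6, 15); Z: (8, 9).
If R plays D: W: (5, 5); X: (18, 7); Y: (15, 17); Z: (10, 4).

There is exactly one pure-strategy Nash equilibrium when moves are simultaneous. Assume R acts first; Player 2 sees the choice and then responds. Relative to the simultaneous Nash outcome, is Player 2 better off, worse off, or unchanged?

unchanged

Player 2 best-responds to each possible R move:
- A: BR = Y, leader payoff 17.
- B: BR = X, leader payoff 7.
- C: BR = Y, leader payoff 6.
- D: BR = Y, leader payoff 15.
Among 17, 7, 6, 15, the best is 17 at A. Subgame-perfect outcome: (A, Y) with payoffs (17, 14).
Now find the simultaneous Nash equilibrium.
R's best replies: W→A; X→D; Y→A; Z→B.
Player 2's best replies: A→Y; B→X; C→Y; D→Y.
Only (A, Y) has each player best-responding; Nash payoffs (17, 14).
Player 2 earns 14 sequentially versus 14 at the Nash outcome: unchanged.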